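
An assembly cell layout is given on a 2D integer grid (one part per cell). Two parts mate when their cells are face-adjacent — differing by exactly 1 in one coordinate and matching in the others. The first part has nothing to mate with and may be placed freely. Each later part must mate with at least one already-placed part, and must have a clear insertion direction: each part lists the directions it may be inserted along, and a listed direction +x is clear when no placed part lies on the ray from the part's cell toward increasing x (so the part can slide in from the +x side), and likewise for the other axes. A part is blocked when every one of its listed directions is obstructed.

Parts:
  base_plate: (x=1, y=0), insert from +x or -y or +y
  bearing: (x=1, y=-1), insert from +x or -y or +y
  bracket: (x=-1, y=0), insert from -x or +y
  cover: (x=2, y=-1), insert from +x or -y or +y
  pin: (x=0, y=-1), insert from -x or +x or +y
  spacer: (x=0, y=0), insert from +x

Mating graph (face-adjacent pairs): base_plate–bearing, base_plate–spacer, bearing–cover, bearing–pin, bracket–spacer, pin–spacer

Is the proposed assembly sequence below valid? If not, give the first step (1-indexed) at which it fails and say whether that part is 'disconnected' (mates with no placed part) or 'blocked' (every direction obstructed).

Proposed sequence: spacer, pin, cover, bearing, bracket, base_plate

Invalid at step 3 (disconnected)

1. spacer@(0, 0) [+x clear] — {spacer}
2. pin@(0, -1) [-x clear] — {pin, spacer}
3. cover@(2, -1) — no placed neighbour ⇒ disconnected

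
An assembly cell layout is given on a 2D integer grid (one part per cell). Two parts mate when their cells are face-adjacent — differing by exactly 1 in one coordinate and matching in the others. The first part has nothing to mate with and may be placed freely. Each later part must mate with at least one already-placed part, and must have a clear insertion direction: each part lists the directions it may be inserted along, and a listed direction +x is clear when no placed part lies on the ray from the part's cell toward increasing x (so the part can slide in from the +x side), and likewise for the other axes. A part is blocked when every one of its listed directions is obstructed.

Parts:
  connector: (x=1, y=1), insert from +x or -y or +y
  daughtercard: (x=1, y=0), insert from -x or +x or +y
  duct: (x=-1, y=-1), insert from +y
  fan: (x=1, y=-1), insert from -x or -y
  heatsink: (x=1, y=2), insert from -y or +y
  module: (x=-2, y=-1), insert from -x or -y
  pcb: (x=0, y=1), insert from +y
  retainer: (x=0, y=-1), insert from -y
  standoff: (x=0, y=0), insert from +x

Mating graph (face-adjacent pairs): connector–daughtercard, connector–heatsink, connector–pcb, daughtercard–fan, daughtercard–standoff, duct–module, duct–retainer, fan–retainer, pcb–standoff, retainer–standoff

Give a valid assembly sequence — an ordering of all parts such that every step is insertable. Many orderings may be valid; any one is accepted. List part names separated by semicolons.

1. fan@(1, -1) [-x clear] — {fan}
2. retainer@(0, -1) [-y clear] — {fan, retainer}
3. standoff@(0, 0) [+x clear] — {fan, retainer, standoff}
4. pcb@(0, 1) [+y clear] — {fan, pcb, retainer, standoff}
5. daughtercard@(1, 0) [+x clear] — {daughtercard, fan, pcb, retainer, standoff}
6. duct@(-1, -1) [+y clear] — {daughtercard, duct, fan, pcb, retainer, standoff}
7. module@(-2, -1) [-x clear] — {daughtercard, duct, fan, module, pcb, retainer, standoff}
8. connector@(1, 1) [+x clear] — {connector, daughtercard, duct, fan, module, pcb, retainer, standoff}
9. heatsink@(1, 2) [+y clear] — {connector, daughtercard, duct, fan, heatsink, module, pcb, retainer, standoff}

fan; retainer; standoff; pcb; daughtercard; duct; module; connector; heatsink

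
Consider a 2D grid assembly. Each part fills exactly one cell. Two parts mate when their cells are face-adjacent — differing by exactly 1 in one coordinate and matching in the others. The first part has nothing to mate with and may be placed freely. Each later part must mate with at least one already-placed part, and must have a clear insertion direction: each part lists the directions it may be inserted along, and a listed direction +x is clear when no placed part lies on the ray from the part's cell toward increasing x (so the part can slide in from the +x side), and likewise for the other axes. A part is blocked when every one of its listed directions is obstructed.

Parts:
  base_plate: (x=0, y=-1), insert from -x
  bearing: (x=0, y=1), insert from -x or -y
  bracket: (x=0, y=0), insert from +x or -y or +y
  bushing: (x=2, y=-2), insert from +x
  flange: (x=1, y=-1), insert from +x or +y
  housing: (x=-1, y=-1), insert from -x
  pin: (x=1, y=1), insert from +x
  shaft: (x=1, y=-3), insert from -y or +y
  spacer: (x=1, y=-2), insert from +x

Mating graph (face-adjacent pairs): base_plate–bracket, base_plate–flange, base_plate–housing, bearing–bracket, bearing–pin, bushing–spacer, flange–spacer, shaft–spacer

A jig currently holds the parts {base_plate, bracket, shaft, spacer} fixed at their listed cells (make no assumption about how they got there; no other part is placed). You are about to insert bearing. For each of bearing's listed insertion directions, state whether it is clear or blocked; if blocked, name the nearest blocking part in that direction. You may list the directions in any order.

-x: ray from bearing(0, 1) has no placed part ⇒ clear
-y: nearest on ray is bracket@(0, 0) ⇒ blocked

-x: clear; -y: blocked by bracket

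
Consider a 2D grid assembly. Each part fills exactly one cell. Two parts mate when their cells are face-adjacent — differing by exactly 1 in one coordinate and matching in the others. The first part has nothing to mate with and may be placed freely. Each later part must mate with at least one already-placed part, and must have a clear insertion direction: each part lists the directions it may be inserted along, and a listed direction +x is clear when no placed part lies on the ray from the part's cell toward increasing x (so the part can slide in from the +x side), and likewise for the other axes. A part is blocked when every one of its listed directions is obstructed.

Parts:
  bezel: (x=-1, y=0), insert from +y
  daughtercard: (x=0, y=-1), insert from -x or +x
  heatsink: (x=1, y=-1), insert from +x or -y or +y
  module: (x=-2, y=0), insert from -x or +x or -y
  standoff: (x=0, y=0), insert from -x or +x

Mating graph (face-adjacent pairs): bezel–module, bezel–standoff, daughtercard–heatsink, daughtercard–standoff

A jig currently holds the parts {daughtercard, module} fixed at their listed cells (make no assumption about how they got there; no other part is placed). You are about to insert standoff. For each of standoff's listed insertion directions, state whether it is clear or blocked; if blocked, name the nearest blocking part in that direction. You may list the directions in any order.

-x: nearest on ray is module@(-2, 0) ⇒ blocked
+x: ray from standoff(0, 0) has no placed part ⇒ clear

+x: clear; -x: blocked by module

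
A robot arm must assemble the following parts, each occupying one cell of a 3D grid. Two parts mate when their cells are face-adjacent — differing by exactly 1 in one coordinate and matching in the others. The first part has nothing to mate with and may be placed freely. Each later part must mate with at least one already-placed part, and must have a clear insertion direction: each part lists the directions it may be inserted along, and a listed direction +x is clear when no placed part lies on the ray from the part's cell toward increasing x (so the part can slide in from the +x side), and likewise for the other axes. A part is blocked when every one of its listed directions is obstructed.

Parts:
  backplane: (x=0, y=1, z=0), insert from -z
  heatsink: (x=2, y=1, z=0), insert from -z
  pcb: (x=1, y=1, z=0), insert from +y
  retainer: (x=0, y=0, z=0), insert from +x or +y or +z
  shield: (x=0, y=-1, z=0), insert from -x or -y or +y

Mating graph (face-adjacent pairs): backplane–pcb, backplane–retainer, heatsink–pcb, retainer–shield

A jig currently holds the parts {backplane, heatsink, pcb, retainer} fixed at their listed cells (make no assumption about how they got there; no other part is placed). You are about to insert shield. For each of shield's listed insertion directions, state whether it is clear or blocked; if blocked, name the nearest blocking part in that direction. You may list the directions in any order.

-x: ray from shield(0, -1, 0) has no placed part ⇒ clear
-y: ray from shield(0, -1, 0) has no placed part ⇒ clear
+y: nearest on ray is retainer@(0, 0, 0) ⇒ blocked

+y: blocked by retainer; -x: clear; -y: clear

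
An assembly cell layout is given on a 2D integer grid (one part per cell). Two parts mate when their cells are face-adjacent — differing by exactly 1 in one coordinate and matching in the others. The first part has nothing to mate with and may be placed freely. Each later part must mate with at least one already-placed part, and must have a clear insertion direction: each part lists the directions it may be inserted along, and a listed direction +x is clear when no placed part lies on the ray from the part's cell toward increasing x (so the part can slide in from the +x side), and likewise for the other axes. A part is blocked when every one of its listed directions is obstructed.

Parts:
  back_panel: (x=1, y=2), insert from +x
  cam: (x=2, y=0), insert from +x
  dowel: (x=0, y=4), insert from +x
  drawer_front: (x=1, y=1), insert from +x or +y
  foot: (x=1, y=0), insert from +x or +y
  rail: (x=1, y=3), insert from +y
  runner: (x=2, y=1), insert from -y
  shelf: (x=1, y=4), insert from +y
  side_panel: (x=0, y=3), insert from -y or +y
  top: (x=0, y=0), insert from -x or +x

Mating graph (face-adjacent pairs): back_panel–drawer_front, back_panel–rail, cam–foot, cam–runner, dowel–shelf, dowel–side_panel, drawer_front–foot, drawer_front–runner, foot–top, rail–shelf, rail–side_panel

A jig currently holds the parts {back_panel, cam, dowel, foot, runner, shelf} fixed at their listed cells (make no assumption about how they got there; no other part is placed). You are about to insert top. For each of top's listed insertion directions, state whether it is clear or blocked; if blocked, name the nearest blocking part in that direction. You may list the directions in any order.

-x: ray from top(0, 0) has no placed part ⇒ clear
+x: nearest on ray is foot@(1, 0) ⇒ blocked

+x: blocked by foot; -x: clear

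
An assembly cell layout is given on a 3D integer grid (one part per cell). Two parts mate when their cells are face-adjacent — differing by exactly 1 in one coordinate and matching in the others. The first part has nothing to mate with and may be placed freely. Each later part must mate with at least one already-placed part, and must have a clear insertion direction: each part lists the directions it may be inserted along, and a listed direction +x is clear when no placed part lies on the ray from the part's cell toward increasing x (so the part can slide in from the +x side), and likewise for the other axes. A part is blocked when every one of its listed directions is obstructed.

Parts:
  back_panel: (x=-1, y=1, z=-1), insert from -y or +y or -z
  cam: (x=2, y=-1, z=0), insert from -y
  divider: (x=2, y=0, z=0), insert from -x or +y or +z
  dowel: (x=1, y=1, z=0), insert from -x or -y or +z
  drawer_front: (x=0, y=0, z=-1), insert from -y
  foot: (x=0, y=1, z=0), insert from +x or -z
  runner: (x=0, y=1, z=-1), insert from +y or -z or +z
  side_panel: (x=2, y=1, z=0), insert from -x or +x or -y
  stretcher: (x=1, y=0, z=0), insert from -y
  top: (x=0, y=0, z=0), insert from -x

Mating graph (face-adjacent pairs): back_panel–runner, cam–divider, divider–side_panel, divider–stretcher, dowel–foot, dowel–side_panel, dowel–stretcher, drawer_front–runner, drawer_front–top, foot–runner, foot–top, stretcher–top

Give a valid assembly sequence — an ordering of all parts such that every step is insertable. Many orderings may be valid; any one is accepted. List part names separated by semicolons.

dowel; foot; top; stretcher; side_panel; runner; back_panel; drawer_front; divider; cam

1. dowel@(1, 1, 0) [-x clear] — {dowel}
2. foot@(0, 1, 0) [-z clear] — {dowel, foot}
3. top@(0, 0, 0) [-x clear] — {dowel, foot, top}
4. stretcher@(1, 0, 0) [-y clear] — {dowel, foot, stretcher, top}
5. side_panel@(2, 1, 0) [+x clear] — {dowel, foot, side_panel, stretcher, top}
6. runner@(0, 1, -1) [+y clear] — {dowel, foot, runner, side_panel, stretcher, top}
7. back_panel@(-1, 1, -1) [-y clear] — {back_panel, dowel, foot, runner, side_panel, stretcher, top}
8. drawer_front@(0, 0, -1) [-y clear] — {back_panel, dowel, drawer_front, foot, runner, side_panel, stretcher, top}
9. divider@(2, 0, 0) [+z clear] — {back_panel, divider, dowel, drawer_front, foot, runner, side_panel, stretcher, top}
10. cam@(2, -1, 0) [-y clear] — {back_panel, cam, divider, dowel, drawer_front, foot, runner, side_panel, stretcher, top}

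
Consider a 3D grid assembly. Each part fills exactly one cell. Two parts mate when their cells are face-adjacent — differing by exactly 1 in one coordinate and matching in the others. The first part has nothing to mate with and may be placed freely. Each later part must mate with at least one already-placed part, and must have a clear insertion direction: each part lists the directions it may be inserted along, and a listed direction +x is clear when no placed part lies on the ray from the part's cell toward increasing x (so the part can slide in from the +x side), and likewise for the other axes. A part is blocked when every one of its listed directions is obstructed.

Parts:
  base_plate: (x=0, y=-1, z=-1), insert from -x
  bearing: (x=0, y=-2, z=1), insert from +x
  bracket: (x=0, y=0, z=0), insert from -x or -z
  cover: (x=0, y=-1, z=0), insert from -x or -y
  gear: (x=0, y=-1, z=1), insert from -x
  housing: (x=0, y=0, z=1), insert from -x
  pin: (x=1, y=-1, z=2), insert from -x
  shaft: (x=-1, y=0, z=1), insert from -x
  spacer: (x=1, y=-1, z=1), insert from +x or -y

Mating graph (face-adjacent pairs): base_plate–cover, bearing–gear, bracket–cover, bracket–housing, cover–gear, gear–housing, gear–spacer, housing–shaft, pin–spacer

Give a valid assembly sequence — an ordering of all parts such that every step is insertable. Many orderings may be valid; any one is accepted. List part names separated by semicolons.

1. bracket@(0, 0, 0) [-x clear] — {bracket}
2. housing@(0, 0, 1) [-x clear] — {bracket, housing}
3. cover@(0, -1, 0) [-x clear] — {bracket, cover, housing}
4. base_plate@(0, -1, -1) [-x clear] — {base_plate, bracket, cover, housing}
5. gear@(0, -1, 1) [-x clear] — {base_plate, bracket, cover, gear, housing}
6. bearing@(0, -2, 1) [+x clear] — {base_plate, bearing, bracket, cover, gear, housing}
7. shaft@(-1, 0, 1) [-x clear] — {base_plate, bearing, bracket, cover, gear, housing, shaft}
8. spacer@(1, -1, 1) [+x clear] — {base_plate, bearing, bracket, cover, gear, housing, shaft, spacer}
9. pin@(1, -1, 2) [-x clear] — {base_plate, bearing, bracket, cover, gear, housing, pin, shaft, spacer}

bracket; housing; cover; base_plate; gear; bearing; shaft; spacer; pin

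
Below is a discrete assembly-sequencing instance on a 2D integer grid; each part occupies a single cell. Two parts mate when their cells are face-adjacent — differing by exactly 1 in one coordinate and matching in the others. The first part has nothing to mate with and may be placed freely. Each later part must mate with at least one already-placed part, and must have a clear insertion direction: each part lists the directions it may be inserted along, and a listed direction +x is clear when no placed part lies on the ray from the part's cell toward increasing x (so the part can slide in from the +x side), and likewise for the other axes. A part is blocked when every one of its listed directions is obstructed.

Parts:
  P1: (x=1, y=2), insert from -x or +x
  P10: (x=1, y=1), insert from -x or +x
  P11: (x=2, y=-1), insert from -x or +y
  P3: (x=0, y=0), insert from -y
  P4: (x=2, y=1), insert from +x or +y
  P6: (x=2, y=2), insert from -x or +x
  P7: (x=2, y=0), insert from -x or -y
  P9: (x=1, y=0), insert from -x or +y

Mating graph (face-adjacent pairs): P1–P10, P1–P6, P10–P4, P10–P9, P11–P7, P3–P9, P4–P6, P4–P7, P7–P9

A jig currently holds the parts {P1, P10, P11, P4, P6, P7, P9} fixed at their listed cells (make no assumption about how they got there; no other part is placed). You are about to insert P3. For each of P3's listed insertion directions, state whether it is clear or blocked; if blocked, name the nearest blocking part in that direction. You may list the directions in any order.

-y: ray from P3(0, 0) has no placed part ⇒ clear

-y: clear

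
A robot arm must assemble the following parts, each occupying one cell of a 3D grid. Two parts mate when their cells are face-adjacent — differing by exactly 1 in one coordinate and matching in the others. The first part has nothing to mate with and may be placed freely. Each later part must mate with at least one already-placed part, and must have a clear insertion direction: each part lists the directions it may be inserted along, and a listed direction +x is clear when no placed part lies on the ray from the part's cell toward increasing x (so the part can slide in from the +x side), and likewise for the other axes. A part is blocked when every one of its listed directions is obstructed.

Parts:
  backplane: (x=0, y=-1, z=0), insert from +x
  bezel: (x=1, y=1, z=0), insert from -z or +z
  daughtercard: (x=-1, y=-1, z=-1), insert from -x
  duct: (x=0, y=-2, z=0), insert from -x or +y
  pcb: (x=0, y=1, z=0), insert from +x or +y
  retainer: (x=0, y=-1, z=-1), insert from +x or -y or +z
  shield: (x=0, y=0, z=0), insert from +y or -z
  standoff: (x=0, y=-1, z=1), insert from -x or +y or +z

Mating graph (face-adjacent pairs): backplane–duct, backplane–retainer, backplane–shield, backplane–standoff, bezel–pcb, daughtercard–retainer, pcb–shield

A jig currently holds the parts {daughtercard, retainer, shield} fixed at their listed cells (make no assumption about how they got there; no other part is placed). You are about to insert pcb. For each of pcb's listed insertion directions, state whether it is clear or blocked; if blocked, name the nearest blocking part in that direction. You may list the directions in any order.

+x: ray from pcb(0, 1, 0) has no placed part ⇒ clear
+y: ray from pcb(0, 1, 0) has no placed part ⇒ clear

+x: clear; +y: clear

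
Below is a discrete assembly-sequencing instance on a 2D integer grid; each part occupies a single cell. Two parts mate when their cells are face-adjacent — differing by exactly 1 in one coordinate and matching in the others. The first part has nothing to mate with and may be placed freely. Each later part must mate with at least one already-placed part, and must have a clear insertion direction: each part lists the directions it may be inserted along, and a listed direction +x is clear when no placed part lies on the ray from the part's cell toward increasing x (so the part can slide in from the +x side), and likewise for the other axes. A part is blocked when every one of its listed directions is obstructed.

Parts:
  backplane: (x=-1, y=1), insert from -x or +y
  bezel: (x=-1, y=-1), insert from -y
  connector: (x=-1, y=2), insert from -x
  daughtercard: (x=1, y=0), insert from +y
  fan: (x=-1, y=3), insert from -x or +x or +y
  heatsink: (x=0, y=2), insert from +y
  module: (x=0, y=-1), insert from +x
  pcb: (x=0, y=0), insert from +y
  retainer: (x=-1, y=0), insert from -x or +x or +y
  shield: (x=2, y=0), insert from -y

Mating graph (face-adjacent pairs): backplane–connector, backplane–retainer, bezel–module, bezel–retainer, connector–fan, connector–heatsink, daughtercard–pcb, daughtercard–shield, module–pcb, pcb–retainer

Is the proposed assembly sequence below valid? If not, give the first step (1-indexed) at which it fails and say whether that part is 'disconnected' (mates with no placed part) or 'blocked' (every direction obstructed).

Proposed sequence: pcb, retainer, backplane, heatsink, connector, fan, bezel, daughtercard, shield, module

Invalid at step 4 (disconnected)

1. pcb@(0, 0) [+y clear] — {pcb}
2. retainer@(-1, 0) [-x clear] — {pcb, retainer}
3. backplane@(-1, 1) [-x clear] — {backplane, pcb, retainer}
4. heatsink@(0, 2) — no placed neighbour ⇒ disconnected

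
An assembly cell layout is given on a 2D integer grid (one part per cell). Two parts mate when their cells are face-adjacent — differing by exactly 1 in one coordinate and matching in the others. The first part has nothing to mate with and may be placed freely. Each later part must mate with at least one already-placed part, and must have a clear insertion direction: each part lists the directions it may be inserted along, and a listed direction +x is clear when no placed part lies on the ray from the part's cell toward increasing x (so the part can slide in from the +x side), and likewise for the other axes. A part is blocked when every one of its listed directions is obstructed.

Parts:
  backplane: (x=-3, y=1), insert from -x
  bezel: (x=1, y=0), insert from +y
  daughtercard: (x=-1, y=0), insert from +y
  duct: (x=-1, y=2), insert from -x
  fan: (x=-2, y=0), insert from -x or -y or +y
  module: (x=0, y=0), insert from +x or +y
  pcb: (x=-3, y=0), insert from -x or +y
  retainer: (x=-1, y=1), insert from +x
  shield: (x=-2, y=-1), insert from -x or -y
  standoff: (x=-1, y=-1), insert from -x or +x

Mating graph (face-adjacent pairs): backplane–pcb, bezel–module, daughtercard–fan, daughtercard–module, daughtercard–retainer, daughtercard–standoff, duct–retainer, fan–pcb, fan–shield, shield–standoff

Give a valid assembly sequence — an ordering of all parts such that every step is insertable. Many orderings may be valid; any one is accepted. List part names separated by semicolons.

1. module@(0, 0) [+x clear] — {module}
2. daughtercard@(-1, 0) [+y clear] — {daughtercard, module}
3. fan@(-2, 0) [-x clear] — {daughtercard, fan, module}
4. bezel@(1, 0) [+y clear] — {bezel, daughtercard, fan, module}
5. pcb@(-3, 0) [-x clear] — {bezel, daughtercard, fan, module, pcb}
6. backplane@(-3, 1) [-x clear] — {backplane, bezel, daughtercard, fan, module, pcb}
7. standoff@(-1, -1) [-x clear] — {backplane, bezel, daughtercard, fan, module, pcb, standoff}
8. retainer@(-1, 1) [+x clear] — {backplane, bezel, daughtercard, fan, module, pcb, retainer, standoff}
9. duct@(-1, 2) [-x clear] — {backplane, bezel, daughtercard, duct, fan, module, pcb, retainer, standoff}
10. shield@(-2, -1) [-x clear] — {backplane, bezel, daughtercard, duct, fan, module, pcb, retainer, shield, standoff}

module; daughtercard; fan; bezel; pcb; backplane; standoff; retainer; duct; shield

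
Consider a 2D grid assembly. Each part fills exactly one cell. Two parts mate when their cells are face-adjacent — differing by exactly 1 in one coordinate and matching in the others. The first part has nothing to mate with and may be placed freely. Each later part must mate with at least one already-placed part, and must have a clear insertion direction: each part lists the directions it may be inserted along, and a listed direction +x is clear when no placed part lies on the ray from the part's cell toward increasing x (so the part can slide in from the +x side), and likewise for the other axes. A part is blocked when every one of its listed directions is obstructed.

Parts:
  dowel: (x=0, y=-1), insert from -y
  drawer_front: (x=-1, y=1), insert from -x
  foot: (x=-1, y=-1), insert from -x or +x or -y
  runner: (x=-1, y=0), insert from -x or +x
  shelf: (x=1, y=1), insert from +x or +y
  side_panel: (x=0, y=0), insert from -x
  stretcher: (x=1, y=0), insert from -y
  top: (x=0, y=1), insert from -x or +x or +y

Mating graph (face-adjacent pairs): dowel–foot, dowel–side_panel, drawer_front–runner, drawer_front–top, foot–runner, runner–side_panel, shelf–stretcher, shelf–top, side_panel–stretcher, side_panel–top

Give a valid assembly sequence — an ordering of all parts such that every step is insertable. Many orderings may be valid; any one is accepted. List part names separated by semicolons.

1. shelf@(1, 1) [+x clear] — {shelf}
2. top@(0, 1) [-x clear] — {shelf, top}
3. drawer_front@(-1, 1) [-x clear] — {drawer_front, shelf, top}
4. side_panel@(0, 0) [-x clear] — {drawer_front, shelf, side_panel, top}
5. runner@(-1, 0) [-x clear] — {drawer_front, runner, shelf, side_panel, top}
6. dowel@(0, -1) [-y clear] — {dowel, drawer_front, runner, shelf, side_panel, top}
7. foot@(-1, -1) [-x clear] — {dowel, drawer_front, foot, runner, shelf, side_panel, top}
8. stretcher@(1, 0) [-y clear] — {dowel, drawer_front, foot, runner, shelf, side_panel, stretcher, top}

shelf; top; drawer_front; side_panel; runner; dowel; foot; stretcher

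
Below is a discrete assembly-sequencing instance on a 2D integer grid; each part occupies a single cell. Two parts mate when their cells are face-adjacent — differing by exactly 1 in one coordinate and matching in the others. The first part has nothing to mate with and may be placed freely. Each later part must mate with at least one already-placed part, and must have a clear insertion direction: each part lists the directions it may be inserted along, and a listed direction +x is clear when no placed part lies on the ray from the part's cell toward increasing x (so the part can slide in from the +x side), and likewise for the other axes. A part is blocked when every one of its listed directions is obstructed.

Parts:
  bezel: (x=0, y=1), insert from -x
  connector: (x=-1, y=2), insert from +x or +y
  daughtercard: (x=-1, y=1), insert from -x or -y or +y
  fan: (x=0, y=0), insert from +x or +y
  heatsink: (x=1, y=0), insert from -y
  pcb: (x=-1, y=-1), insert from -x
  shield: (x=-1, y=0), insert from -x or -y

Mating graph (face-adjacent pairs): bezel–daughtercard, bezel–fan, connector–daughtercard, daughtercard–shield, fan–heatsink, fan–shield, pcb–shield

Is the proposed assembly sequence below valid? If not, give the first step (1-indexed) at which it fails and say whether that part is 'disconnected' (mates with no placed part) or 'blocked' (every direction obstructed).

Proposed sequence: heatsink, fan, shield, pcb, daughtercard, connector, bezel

1. heatsink@(1, 0) [-y clear] — {heatsink}
2. fan@(0, 0) [+y clear] — {fan, heatsink}
3. shield@(-1, 0) [-x clear] — {fan, heatsink, shield}
4. pcb@(-1, -1) [-x clear] — {fan, heatsink, pcb, shield}
5. daughtercard@(-1, 1) [-x clear] — {daughtercard, fan, heatsink, pcb, shield}
6. connector@(-1, 2) [+x clear] — {connector, daughtercard, fan, heatsink, pcb, shield}
7. bezel@(0, 1) — -x all obstructed ⇒ blocked

Invalid at step 7 (blocked)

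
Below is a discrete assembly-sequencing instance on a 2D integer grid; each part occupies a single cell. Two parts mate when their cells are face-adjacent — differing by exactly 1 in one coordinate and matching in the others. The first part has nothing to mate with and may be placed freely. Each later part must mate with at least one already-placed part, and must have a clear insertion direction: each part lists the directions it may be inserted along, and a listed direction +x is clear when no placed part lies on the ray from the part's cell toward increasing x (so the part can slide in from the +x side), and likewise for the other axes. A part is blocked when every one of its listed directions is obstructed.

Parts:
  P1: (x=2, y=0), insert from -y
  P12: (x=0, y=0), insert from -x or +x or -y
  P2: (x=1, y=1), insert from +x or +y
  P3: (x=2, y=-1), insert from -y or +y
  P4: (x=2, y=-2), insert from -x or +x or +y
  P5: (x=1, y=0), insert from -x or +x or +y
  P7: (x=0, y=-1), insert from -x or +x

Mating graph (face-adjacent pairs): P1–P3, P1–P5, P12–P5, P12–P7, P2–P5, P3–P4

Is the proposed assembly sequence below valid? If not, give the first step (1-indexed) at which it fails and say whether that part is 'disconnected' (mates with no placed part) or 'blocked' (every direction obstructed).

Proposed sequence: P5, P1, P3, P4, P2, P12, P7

Valid

1. P5@(1, 0) [-x clear] — {P5}
2. P1@(2, 0) [-y clear] — {P1, P5}
3. P3@(2, -1) [-y clear] — {P1, P3, P5}
4. P4@(2, -2) [-x clear] — {P1, P3, P4, P5}
5. P2@(1, 1) [+x clear] — {P1, P2, P3, P4, P5}
6. P12@(0, 0) [-x clear] — {P1, P12, P2, P3, P4, P5}
7. P7@(0, -1) [-x clear] — {P1, P12, P2, P3, P4, P5, P7}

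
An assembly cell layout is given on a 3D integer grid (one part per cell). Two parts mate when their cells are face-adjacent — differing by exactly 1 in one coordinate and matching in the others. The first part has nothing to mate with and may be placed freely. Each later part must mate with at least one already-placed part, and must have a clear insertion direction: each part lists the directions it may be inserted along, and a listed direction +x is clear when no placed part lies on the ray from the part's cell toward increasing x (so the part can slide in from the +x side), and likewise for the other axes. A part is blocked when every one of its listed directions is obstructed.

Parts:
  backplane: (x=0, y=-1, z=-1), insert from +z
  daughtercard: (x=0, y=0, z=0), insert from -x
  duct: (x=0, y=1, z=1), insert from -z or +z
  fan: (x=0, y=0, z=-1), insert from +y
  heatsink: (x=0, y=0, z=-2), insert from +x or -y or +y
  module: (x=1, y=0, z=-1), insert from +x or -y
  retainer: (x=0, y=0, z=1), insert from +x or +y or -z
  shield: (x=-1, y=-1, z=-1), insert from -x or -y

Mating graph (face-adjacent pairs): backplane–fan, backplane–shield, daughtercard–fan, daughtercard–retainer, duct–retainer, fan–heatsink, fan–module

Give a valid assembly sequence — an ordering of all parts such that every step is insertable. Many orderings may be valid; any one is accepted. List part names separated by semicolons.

1. shield@(-1, -1, -1) [-x clear] — {shield}
2. backplane@(0, -1, -1) [+z clear] — {backplane, shield}
3. fan@(0, 0, -1) [+y clear] — {backplane, fan, shield}
4. module@(1, 0, -1) [+x clear] — {backplane, fan, module, shield}
5. heatsink@(0, 0, -2) [+x clear] — {backplane, fan, heatsink, module, shield}
6. daughtercard@(0, 0, 0) [-x clear] — {backplane, daughtercard, fan, heatsink, module, shield}
7. retainer@(0, 0, 1) [+x clear] — {backplane, daughtercard, fan, heatsink, module, retainer, shield}
8. duct@(0, 1, 1) [-z clear] — {backplane, daughtercard, duct, fan, heatsink, module, retainer, shield}

shield; backplane; fan; module; heatsink; daughtercard; retainer; duct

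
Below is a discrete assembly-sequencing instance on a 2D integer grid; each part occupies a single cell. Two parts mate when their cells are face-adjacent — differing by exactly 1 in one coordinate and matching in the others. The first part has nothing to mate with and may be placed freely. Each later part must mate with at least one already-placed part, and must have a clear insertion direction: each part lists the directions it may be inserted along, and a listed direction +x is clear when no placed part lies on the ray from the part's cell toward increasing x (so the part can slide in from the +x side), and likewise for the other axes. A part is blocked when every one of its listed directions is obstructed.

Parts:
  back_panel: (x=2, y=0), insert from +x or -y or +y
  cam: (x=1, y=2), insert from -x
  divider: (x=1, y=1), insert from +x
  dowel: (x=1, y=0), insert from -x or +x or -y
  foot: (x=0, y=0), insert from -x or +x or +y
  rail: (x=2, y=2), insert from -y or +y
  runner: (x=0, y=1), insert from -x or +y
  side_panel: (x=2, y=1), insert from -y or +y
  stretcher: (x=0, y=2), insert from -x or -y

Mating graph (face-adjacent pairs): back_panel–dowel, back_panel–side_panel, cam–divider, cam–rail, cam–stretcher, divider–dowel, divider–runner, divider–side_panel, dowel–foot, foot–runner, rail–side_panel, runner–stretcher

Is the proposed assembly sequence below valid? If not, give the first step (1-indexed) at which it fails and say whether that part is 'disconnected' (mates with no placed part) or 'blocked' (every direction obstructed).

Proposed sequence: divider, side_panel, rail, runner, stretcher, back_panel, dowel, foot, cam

Invalid at step 9 (blocked)

1. divider@(1, 1) [+x clear] — {divider}
2. side_panel@(2, 1) [-y clear] — {divider, side_panel}
3. rail@(2, 2) [+y clear] — {divider, rail, side_panel}
4. runner@(0, 1) [-x clear] — {divider, rail, runner, side_panel}
5. stretcher@(0, 2) [-x clear] — {divider, rail, runner, side_panel, stretcher}
6. back_panel@(2, 0) [+x clear] — {back_panel, divider, rail, runner, side_panel, stretcher}
7. dowel@(1, 0) [-x clear] — {back_panel, divider, dowel, rail, runner, side_panel, stretcher}
8. foot@(0, 0) [-x clear] — {back_panel, divider, dowel, foot, rail, runner, side_panel, stretcher}
9. cam@(1, 2) — -x all obstructed ⇒ blocked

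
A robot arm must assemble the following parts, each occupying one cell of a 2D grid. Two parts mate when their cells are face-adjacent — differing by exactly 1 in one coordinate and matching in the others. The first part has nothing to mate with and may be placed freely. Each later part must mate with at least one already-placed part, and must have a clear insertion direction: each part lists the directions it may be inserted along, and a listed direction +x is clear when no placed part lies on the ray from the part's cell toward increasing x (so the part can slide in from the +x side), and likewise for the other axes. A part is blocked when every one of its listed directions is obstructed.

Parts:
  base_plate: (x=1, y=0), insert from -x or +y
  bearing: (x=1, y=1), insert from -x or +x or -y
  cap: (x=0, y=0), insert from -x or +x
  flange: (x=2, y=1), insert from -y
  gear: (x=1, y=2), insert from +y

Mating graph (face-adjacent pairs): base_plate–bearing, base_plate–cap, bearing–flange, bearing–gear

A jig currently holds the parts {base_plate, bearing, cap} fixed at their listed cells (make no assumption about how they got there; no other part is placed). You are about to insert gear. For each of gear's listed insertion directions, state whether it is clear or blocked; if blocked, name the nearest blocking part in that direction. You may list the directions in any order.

+y: ray from gear(1, 2) has no placed part ⇒ clear

+y: clear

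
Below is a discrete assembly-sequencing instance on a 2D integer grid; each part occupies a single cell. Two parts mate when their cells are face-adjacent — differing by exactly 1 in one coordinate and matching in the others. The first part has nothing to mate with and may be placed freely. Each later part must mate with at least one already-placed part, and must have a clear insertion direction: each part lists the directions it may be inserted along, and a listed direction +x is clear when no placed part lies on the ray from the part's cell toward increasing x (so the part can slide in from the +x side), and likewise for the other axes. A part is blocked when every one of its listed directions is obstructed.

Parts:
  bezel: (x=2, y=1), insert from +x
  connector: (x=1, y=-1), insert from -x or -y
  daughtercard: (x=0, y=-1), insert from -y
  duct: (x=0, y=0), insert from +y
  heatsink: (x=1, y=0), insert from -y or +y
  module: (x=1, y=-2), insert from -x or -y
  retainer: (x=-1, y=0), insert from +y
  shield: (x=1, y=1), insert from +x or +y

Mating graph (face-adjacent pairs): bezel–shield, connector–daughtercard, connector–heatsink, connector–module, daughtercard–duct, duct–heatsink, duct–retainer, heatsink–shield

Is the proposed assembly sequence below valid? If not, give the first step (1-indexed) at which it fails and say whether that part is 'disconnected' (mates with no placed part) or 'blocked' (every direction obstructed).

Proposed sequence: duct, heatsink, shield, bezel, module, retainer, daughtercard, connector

1. duct@(0, 0) [+y clear] — {duct}
2. heatsink@(1, 0) [-y clear] — {duct, heatsink}
3. shield@(1, 1) [+x clear] — {duct, heatsink, shield}
4. bezel@(2, 1) [+x clear] — {bezel, duct, heatsink, shield}
5. module@(1, -2) — no placed neighbour ⇒ disconnected

Invalid at step 5 (disconnected)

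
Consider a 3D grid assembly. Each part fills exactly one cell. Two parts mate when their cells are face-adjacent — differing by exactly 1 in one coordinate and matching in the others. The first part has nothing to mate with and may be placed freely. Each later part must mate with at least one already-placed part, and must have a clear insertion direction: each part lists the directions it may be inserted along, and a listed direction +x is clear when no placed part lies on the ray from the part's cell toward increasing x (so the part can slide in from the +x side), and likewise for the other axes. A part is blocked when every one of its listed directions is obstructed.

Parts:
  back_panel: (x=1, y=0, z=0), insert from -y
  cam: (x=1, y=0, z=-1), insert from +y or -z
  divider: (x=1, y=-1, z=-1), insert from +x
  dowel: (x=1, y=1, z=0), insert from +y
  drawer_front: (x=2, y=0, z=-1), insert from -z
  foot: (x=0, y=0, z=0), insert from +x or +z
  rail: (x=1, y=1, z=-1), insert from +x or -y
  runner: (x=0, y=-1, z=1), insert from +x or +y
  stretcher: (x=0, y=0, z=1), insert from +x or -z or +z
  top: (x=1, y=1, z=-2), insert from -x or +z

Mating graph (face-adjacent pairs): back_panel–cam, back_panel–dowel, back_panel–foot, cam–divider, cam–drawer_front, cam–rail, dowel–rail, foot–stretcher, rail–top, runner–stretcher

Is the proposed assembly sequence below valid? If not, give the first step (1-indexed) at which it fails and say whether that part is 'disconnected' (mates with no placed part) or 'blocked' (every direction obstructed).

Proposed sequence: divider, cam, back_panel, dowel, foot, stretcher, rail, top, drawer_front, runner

1. divider@(1, -1, -1) [+x clear] — {divider}
2. cam@(1, 0, -1) [+y clear] — {cam, divider}
3. back_panel@(1, 0, 0) [-y clear] — {back_panel, cam, divider}
4. dowel@(1, 1, 0) [+y clear] — {back_panel, cam, divider, dowel}
5. foot@(0, 0, 0) [+z clear] — {back_panel, cam, divider, dowel, foot}
6. stretcher@(0, 0, 1) [+x clear] — {back_panel, cam, divider, dowel, foot, stretcher}
7. rail@(1, 1, -1) [+x clear] — {back_panel, cam, divider, dowel, foot, rail, stretcher}
8. top@(1, 1, -2) [-x clear] — {back_panel, cam, divider, dowel, foot, rail, stretcher, top}
9. drawer_front@(2, 0, -1) [-z clear] — {back_panel, cam, divider, dowel, drawer_front, foot, rail, stretcher, top}
10. runner@(0, -1, 1) [+x clear] — {back_panel, cam, divider, dowel, drawer_front, foot, rail, runner, stretcher, top}

Valid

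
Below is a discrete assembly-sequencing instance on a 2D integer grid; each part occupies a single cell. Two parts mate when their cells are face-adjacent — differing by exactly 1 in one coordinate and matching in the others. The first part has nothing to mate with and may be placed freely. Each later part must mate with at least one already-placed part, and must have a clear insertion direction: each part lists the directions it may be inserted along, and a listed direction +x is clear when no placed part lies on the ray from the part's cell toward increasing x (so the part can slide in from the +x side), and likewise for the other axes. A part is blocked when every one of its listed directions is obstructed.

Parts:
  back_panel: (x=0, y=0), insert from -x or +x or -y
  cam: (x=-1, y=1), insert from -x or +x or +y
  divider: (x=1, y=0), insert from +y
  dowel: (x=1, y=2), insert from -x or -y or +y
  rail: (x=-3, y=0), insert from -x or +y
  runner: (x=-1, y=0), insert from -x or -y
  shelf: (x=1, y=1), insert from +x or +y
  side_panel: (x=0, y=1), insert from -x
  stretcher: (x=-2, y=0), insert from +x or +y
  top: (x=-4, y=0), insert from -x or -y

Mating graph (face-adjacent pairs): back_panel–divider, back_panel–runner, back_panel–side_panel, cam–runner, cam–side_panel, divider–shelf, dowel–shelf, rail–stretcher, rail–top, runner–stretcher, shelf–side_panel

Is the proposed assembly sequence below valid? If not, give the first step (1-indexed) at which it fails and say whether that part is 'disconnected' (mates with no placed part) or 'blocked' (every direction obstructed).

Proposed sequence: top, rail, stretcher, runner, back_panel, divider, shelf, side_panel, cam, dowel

Valid

1. top@(-4, 0) [-x clear] — {top}
2. rail@(-3, 0) [+y clear] — {rail, top}
3. stretcher@(-2, 0) [+x clear] — {rail, stretcher, top}
4. runner@(-1, 0) [-y clear] — {rail, runner, stretcher, top}
5. back_panel@(0, 0) [+x clear] — {back_panel, rail, runner, stretcher, top}
6. divider@(1, 0) [+y clear] — {back_panel, divider, rail, runner, stretcher, top}
7. shelf@(1, 1) [+x clear] — {back_panel, divider, rail, runner, shelf, stretcher, top}
8. side_panel@(0, 1) [-x clear] — {back_panel, divider, rail, runner, shelf, side_panel, stretcher, top}
9. cam@(-1, 1) [-x clear] — {back_panel, cam, divider, rail, runner, shelf, side_panel, stretcher, top}
10. dowel@(1, 2) [-x clear] — {back_panel, cam, divider, dowel, rail, runner, shelf, side_panel, stretcher, top}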